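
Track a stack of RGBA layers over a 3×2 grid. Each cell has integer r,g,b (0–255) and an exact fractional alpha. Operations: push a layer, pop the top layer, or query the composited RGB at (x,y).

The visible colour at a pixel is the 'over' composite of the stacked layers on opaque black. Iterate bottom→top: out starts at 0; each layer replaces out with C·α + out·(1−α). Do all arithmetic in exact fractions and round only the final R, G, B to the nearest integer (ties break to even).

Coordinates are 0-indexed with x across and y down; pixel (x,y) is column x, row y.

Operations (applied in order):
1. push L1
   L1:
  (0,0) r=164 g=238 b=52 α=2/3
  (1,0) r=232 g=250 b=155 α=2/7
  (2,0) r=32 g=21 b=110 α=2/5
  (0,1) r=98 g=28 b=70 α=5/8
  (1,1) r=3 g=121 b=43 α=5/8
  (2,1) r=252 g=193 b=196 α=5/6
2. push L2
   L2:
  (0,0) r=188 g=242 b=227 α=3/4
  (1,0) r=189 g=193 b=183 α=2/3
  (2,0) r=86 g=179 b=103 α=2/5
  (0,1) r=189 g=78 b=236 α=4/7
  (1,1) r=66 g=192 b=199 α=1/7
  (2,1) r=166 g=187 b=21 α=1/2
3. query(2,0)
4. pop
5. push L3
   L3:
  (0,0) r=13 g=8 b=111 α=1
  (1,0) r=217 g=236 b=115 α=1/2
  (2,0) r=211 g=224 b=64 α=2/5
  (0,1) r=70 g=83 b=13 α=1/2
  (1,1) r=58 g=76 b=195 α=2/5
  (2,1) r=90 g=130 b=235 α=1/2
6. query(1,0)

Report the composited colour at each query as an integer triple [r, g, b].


at x=2,y=0 over L1,L2:
L1 α=2/5: [64/5, 42/5, 44]
L2 α=2/5: [1052/25, 1916/25, 338/5]
= [42, 77, 68]

at x=1,y=0 over L1,L3:
after L1 α=2/7: [464/7, 500/7, 310/7]
after L3 α=1/2: [1983/14, 1076/7, 1115/14]
rounded: [142, 154, 80]


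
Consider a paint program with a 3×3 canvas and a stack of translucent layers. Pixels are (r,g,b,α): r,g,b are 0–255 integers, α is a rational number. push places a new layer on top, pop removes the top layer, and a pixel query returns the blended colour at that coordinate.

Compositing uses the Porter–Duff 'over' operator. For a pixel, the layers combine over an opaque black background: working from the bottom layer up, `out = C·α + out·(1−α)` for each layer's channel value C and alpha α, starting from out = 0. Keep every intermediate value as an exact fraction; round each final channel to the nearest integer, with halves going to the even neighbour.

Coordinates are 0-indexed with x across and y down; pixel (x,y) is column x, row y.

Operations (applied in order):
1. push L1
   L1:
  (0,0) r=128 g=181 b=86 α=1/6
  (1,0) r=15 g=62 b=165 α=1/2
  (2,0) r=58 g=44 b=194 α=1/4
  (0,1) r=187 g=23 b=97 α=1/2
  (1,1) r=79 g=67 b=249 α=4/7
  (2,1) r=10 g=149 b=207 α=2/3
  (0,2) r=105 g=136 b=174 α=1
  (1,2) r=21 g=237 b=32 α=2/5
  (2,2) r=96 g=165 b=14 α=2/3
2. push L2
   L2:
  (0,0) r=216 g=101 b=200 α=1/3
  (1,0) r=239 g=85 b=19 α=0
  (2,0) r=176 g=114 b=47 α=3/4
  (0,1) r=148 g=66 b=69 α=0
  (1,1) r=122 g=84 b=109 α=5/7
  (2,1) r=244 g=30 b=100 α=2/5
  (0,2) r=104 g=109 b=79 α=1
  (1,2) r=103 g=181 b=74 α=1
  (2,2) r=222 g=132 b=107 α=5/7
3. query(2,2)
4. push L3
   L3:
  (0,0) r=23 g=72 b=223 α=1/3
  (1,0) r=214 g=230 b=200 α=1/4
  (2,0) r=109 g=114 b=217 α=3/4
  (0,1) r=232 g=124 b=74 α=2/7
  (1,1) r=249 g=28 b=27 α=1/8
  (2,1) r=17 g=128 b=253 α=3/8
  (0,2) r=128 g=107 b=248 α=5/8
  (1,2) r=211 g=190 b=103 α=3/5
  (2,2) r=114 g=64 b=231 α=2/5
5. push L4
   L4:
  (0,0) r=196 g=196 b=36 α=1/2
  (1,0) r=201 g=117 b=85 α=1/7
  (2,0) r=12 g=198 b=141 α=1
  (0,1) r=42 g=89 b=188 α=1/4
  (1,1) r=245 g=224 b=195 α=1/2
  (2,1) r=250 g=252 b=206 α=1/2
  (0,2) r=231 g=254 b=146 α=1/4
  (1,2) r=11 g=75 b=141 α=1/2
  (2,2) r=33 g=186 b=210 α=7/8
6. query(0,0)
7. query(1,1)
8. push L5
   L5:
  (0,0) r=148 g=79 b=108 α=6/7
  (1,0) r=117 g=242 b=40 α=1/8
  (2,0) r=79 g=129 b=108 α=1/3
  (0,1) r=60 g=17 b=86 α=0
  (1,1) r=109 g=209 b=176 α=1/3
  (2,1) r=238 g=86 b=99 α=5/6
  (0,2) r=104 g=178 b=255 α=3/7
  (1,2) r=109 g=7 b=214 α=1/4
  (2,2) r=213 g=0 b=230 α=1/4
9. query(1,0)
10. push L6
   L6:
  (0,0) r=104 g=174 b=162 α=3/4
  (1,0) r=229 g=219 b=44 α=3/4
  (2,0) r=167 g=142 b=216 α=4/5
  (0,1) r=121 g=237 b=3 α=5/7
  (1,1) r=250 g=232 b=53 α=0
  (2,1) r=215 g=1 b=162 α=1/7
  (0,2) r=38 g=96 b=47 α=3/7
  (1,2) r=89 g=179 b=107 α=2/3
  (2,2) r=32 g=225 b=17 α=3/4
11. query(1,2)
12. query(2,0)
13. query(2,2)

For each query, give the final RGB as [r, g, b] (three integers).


at x=2,y=2 over L1,L2:
+L1 (α=2/3) → [64, 110, 28/3]
+L2 (α=5/7) → [1238/7, 880/7, 1661/21]
rounded: [177, 126, 79]

query (0,0) [L1,L2,L3,L4] — begin 0,0,0
L1 α=1/6: [64/3, 181/6, 43/3]
L2 α=1/3: [776/9, 484/9, 686/9]
L3 α=1/3: [1759/27, 1616/27, 3379/27]
L4 α=1/2: [7051/54, 3454/27, 4351/54]
rounded: [131, 128, 81]

(1,1) stack=L1,L2,L3,L4; from [0,0,0]:
+L1 (α=4/7) → [316/7, 268/7, 996/7]
+L2 (α=5/7) → [4902/49, 3476/49, 5807/49]
+L3 (α=1/8) → [6645/56, 459/7, 1499/14]
+L4 (α=1/2) → [20365/112, 2027/14, 4229/28]
rounded: [182, 145, 151]

(1,0) stack=L1,L2,L3,L4,L5; from [0,0,0]:
after L1 α=1/2: [15/2, 31, 165/2]
after L2 α=0: [15/2, 31, 165/2]
after L3 α=1/4: [473/8, 323/4, 895/8]
after L4 α=1/7: [2223/28, 1203/14, 3025/28]
after L5 α=1/8: [2691/32, 1687/16, 3185/32]
= [84, 105, 100]

(1,2) stack=L1,L2,L3,L4,L5,L6; from [0,0,0]:
after L1 α=2/5: [42/5, 474/5, 64/5]
after L2 α=1: [103, 181, 74]
after L3 α=3/5: [839/5, 932/5, 457/5]
after L4 α=1/2: [447/5, 1307/10, 581/5]
after L5 α=1/4: [943/10, 3991/40, 2813/20]
after L6 α=2/3: [2723/30, 18311/120, 7093/60]
= [91, 153, 118]

query (2,0) [L1,L2,L3,L4,L5,L6] — begin 0,0,0
+L1 (α=1/4) → [29/2, 11, 97/2]
+L2 (α=3/4) → [1085/8, 353/4, 379/8]
+L3 (α=3/4) → [3701/32, 1721/16, 5587/32]
+L4 (α=1) → [12, 198, 141]
+L5 (α=1/3) → [103/3, 175, 130]
+L6 (α=4/5) → [2107/15, 743/5, 994/5]
→ [140, 149, 199]

query (2,2) [L1,L2,L3,L4,L5,L6] — begin 0,0,0
+L1 (α=2/3) → [64, 110, 28/3]
+L2 (α=5/7) → [1238/7, 880/7, 1661/21]
+L3 (α=2/5) → [1062/7, 3536/35, 979/7]
+L4 (α=7/8) → [2679/56, 24553/140, 11269/56]
+L5 (α=1/4) → [19965/224, 73659/560, 46687/224]
+L6 (α=3/4) → [41469/896, 451659/2240, 58111/896]
rounded: [46, 202, 65]


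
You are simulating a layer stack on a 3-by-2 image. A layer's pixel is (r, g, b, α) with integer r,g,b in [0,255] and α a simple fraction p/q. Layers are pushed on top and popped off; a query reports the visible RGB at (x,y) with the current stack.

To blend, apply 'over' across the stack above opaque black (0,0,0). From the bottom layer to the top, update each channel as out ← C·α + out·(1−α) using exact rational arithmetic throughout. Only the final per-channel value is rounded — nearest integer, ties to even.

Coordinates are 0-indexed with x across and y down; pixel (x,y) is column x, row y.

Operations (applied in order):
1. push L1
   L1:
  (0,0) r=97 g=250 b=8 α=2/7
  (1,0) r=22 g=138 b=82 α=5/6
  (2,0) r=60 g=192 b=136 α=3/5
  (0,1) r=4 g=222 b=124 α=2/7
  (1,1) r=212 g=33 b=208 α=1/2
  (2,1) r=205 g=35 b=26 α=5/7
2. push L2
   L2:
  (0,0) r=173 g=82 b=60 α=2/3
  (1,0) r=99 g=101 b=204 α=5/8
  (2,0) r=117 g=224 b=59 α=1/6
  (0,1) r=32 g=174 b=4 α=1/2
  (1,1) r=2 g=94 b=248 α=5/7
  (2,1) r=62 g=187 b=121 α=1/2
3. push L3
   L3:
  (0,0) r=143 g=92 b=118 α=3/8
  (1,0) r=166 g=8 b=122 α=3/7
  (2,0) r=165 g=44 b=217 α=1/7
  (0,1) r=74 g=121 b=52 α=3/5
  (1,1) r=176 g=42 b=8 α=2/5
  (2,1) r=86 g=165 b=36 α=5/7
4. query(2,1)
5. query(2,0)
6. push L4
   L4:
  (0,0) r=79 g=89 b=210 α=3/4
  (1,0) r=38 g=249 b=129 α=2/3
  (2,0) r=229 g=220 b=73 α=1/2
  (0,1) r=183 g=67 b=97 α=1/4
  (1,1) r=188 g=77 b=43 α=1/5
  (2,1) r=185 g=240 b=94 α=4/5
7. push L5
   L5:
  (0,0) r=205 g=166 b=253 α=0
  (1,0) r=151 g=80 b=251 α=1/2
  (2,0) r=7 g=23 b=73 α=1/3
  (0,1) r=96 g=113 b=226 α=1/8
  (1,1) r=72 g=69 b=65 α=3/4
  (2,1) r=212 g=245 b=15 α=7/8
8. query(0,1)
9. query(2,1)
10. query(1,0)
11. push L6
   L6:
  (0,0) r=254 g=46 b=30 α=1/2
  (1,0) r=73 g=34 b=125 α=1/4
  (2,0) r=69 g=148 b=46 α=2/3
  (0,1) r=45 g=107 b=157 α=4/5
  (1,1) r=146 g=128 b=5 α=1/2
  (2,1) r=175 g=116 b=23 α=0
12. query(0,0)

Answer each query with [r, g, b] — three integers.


query (2,1) [L1,L2,L3] — begin 0,0,0
+L1 (α=5/7) → [1025/7, 25, 130/7]
+L2 (α=1/2) → [1459/14, 106, 977/14]
+L3 (α=5/7) → [4469/49, 1037/7, 2237/49]
→ [91, 148, 46]

query (2,0) [L1,L2,L3] — begin 0,0,0
L1 α=3/5: [36, 576/5, 408/5]
L2 α=1/6: [99/2, 400/3, 467/6]
L3 α=1/7: [66, 844/7, 684/7]
rounded: [66, 121, 98]

query (0,1) [L1,L2,L3,L4,L5] — begin 0,0,0
+L1 (α=2/7) → [8/7, 444/7, 248/7]
+L2 (α=1/2) → [116/7, 831/7, 138/7]
+L3 (α=3/5) → [1786/35, 4203/35, 1368/35]
+L4 (α=1/4) → [11763/140, 7477/70, 7499/140]
+L5 (α=1/8) → [13683/160, 8607/80, 12019/160]
rounded: [86, 108, 75]

query (2,1) [L1,L2,L3,L4,L5] — begin 0,0,0
L1 α=5/7: [1025/7, 25, 130/7]
L2 α=1/2: [1459/14, 106, 977/14]
L3 α=5/7: [4469/49, 1037/7, 2237/49]
L4 α=4/5: [40729/245, 7757/35, 20661/245]
L5 α=7/8: [404309/1960, 33891/140, 23193/980]
→ [206, 242, 24]

at x=1,y=0 over L1,L2,L3,L4,L5:
+L1 (α=5/6) → [55/3, 115, 205/3]
+L2 (α=5/8) → [275/4, 425/4, 1225/8]
+L3 (α=3/7) → [773/7, 449/7, 1957/14]
+L4 (α=2/3) → [435/7, 3935/21, 5569/42]
+L5 (α=1/2) → [746/7, 5615/42, 16111/84]
→ [107, 134, 192]

query (0,0) [L1,L2,L3,L4,L5,L6] — begin 0,0,0
+L1 (α=2/7) → [194/7, 500/7, 16/7]
+L2 (α=2/3) → [872/7, 1648/21, 856/21]
+L3 (α=3/8) → [7363/56, 3509/42, 5857/84]
+L4 (α=3/4) → [20635/224, 14723/168, 58777/336]
+L5 (α=0) → [20635/224, 14723/168, 58777/336]
+L6 (α=1/2) → [77531/448, 22451/336, 68857/672]
→ [173, 67, 102]


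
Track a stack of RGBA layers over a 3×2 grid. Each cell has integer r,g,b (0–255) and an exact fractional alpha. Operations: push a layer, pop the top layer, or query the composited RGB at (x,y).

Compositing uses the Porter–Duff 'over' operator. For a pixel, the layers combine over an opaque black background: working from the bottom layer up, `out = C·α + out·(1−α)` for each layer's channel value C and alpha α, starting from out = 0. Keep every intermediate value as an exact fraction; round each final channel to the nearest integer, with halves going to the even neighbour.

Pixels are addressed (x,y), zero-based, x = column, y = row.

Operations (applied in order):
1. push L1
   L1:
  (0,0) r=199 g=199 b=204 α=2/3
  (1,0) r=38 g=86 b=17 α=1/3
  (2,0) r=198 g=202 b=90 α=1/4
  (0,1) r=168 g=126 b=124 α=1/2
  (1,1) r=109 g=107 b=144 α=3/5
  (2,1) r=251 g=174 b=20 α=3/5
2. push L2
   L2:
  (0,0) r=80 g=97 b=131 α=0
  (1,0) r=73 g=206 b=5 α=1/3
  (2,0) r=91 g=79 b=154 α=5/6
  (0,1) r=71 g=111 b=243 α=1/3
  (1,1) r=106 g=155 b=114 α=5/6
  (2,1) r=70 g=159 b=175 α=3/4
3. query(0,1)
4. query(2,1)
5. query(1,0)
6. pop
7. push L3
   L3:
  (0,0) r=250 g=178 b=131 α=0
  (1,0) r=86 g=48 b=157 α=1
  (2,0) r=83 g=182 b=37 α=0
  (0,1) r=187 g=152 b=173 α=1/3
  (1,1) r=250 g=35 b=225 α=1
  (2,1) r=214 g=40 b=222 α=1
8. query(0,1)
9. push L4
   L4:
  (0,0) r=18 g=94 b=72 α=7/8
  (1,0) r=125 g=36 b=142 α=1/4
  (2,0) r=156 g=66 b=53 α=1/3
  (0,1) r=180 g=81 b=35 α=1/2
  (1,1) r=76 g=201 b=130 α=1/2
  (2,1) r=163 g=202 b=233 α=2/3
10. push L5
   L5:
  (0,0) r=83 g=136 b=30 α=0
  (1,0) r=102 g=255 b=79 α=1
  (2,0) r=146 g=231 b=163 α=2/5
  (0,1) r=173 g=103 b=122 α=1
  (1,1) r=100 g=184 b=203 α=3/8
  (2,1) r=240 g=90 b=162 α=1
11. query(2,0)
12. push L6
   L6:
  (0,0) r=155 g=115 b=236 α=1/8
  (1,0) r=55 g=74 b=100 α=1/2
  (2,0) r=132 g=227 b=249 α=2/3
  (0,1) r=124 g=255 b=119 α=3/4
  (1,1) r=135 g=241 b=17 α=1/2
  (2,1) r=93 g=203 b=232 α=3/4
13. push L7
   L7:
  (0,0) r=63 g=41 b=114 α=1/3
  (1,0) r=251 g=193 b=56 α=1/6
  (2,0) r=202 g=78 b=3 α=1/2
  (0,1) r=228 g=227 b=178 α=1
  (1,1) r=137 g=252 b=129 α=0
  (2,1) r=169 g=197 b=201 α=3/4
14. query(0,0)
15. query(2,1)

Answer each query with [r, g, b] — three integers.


(0,1) stack=L1,L2; from [0,0,0]:
+L1 (α=1/2) → [84, 63, 62]
+L2 (α=1/3) → [239/3, 79, 367/3]
rounded: [80, 79, 122]

at x=2,y=1 over L1,L2:
+L1 (α=3/5) → [753/5, 522/5, 12]
+L2 (α=3/4) → [1803/20, 2907/20, 537/4]
rounded: [90, 145, 134]

at x=1,y=0 over L1,L2:
+L1 (α=1/3) → [38/3, 86/3, 17/3]
+L2 (α=1/3) → [295/9, 790/9, 49/9]
→ [33, 88, 5]

at x=0,y=1 over L1,L3:
after L1 α=1/2: [84, 63, 62]
after L3 α=1/3: [355/3, 278/3, 99]
→ [118, 93, 99]

query (2,0) [L1,L3,L4,L5] — begin 0,0,0
after L1 α=1/4: [99/2, 101/2, 45/2]
after L3 α=0: [99/2, 101/2, 45/2]
after L4 α=1/3: [85, 167/3, 98/3]
after L5 α=2/5: [547/5, 629/5, 424/5]
= [109, 126, 85]

at x=0,y=0 over L1,L3,L4,L5,L6,L7:
after L1 α=2/3: [398/3, 398/3, 136]
after L3 α=0: [398/3, 398/3, 136]
after L4 α=7/8: [97/3, 593/6, 80]
after L5 α=0: [97/3, 593/6, 80]
after L6 α=1/8: [143/3, 4841/48, 199/2]
after L7 α=1/3: [475/9, 5825/72, 313/3]
= [53, 81, 104]

query (2,1) [L1,L3,L4,L5,L6,L7] — begin 0,0,0
L1 α=3/5: [753/5, 522/5, 12]
L3 α=1: [214, 40, 222]
L4 α=2/3: [180, 148, 688/3]
L5 α=1: [240, 90, 162]
L6 α=3/4: [519/4, 699/4, 429/2]
L7 α=3/4: [2547/16, 3063/16, 1635/8]
rounded: [159, 191, 204]


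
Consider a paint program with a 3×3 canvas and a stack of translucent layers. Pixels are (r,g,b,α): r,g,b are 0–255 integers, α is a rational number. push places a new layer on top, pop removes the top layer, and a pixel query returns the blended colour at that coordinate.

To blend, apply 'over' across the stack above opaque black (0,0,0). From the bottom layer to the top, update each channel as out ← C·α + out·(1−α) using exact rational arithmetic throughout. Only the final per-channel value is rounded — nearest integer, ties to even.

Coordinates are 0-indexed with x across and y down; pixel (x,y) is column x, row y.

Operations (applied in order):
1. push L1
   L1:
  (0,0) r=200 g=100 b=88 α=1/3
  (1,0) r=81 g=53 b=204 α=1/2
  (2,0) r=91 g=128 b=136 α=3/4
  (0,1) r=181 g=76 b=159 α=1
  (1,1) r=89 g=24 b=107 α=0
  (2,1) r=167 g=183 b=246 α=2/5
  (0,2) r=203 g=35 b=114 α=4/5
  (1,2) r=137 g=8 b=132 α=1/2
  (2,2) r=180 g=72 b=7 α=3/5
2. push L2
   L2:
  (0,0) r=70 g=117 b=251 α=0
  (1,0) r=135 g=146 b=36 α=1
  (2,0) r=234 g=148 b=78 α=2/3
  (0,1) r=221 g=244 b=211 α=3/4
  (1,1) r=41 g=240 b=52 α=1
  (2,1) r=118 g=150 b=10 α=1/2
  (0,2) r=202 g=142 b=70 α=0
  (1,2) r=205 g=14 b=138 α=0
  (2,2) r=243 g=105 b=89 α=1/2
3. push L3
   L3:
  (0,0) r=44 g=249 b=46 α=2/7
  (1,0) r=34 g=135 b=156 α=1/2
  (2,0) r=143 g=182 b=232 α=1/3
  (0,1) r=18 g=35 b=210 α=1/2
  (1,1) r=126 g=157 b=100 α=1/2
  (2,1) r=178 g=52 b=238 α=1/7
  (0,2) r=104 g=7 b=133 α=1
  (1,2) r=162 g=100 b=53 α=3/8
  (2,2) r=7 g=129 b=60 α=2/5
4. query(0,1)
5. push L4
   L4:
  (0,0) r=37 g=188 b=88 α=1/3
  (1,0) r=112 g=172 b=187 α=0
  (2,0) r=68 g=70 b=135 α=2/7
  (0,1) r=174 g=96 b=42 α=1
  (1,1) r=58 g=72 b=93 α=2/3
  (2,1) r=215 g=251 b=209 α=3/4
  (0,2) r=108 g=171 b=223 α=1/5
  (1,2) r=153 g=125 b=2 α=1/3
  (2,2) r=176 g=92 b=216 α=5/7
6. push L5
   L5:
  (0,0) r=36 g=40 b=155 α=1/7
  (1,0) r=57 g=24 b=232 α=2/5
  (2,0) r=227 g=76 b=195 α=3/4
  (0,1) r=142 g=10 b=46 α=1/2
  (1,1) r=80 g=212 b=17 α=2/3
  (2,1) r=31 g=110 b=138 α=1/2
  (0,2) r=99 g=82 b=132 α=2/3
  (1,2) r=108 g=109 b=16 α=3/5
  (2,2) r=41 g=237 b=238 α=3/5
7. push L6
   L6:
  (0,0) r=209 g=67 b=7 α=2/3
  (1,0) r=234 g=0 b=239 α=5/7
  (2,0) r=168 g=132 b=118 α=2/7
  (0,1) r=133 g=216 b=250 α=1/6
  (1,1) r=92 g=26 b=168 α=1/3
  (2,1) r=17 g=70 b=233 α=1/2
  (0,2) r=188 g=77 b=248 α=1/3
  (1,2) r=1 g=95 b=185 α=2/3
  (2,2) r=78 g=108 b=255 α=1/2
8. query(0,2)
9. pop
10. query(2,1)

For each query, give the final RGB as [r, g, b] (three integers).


(0,1) stack=L1,L2,L3; from [0,0,0]:
L1 α=1: [181, 76, 159]
L2 α=3/4: [211, 202, 198]
L3 α=1/2: [229/2, 237/2, 204]
rounded: [114, 118, 204]

at x=0,y=2 over L1,L2,L3,L4,L5,L6:
+L1 (α=4/5) → [812/5, 28, 456/5]
+L2 (α=0) → [812/5, 28, 456/5]
+L3 (α=1) → [104, 7, 133]
+L4 (α=1/5) → [524/5, 199/5, 151]
+L5 (α=2/3) → [1514/15, 1019/15, 415/3]
+L6 (α=1/3) → [5848/45, 3193/45, 1574/9]
rounded: [130, 71, 175]

(2,1) stack=L1,L2,L3,L4,L5; from [0,0,0]:
+L1 (α=2/5) → [334/5, 366/5, 492/5]
+L2 (α=1/2) → [462/5, 558/5, 271/5]
+L3 (α=1/7) → [3662/35, 3608/35, 2816/35]
+L4 (α=3/4) → [26237/140, 29963/140, 24761/140]
+L5 (α=1/2) → [30577/280, 45363/280, 44081/280]
→ [109, 162, 157]


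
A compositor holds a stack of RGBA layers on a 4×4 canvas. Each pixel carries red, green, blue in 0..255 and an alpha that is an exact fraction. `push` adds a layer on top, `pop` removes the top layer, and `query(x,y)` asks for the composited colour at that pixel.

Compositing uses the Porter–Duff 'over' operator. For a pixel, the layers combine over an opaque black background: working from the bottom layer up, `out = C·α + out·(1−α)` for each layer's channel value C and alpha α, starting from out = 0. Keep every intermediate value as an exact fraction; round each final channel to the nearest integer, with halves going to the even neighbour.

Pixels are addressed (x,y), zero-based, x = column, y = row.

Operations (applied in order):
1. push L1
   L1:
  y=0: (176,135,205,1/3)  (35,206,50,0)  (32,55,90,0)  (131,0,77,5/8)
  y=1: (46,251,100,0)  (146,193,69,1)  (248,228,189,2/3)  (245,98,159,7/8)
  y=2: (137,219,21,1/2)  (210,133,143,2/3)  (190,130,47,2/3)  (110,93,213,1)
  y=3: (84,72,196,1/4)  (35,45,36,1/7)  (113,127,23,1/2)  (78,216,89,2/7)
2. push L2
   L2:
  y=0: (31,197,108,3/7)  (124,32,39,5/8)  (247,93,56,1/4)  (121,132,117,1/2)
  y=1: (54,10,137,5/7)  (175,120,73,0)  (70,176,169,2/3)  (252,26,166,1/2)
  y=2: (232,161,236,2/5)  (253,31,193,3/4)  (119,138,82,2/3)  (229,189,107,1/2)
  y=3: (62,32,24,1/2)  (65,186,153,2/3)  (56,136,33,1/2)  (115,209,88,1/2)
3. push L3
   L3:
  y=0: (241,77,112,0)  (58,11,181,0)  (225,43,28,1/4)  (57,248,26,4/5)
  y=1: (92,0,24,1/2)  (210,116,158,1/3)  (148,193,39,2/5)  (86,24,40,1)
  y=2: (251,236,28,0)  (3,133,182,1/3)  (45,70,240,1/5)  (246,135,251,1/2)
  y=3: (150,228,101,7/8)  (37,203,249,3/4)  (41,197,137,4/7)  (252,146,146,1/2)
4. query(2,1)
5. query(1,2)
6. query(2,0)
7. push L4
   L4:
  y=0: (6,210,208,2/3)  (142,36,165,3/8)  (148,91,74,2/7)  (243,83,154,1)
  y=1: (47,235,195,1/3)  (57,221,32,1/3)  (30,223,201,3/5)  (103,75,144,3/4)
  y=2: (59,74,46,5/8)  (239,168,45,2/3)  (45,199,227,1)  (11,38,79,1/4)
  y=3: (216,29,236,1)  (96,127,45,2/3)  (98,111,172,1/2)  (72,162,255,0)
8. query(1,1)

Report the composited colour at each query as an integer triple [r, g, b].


at x=2,y=1 over L1,L2,L3:
after L1 α=2/3: [496/3, 152, 126]
after L2 α=2/3: [916/9, 168, 464/3]
after L3 α=2/5: [1804/15, 178, 542/5]
= [120, 178, 108]

query (1,2) [L1,L2,L3] — begin 0,0,0
L1 α=2/3: [140, 266/3, 286/3]
L2 α=3/4: [899/4, 545/12, 2023/12]
L3 α=1/3: [905/6, 1343/18, 3115/18]
rounded: [151, 75, 173]

at x=2,y=0 over L1,L2,L3:
after L1 α=0: [0, 0, 0]
after L2 α=1/4: [247/4, 93/4, 14]
after L3 α=1/4: [1641/16, 451/16, 35/2]
→ [103, 28, 18]

query (1,1) [L1,L2,L3,L4] — begin 0,0,0
L1 α=1: [146, 193, 69]
L2 α=0: [146, 193, 69]
L3 α=1/3: [502/3, 502/3, 296/3]
L4 α=1/3: [1175/9, 1667/9, 688/9]
→ [131, 185, 76]


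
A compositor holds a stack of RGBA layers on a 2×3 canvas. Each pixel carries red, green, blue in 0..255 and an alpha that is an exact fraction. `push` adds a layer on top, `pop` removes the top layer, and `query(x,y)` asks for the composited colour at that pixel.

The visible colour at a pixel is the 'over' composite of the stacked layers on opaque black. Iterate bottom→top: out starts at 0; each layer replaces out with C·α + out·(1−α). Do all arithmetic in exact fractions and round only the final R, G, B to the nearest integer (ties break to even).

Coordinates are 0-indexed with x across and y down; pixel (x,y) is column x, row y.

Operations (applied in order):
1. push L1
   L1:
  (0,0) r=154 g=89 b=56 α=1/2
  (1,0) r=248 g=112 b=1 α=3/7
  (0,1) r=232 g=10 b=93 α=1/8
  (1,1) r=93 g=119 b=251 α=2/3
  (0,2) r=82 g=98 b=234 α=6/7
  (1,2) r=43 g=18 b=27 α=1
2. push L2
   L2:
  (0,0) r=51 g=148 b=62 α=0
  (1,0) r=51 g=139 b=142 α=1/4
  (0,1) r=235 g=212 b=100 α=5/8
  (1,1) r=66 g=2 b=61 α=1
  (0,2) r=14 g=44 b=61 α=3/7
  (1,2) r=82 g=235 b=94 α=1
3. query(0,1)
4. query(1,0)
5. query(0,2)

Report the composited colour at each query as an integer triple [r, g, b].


query (0,1) [L1,L2] — begin 0,0,0
L1 α=1/8: [29, 5/4, 93/8]
L2 α=5/8: [631/4, 4255/32, 4279/64]
→ [158, 133, 67]

(1,0) stack=L1,L2; from [0,0,0]:
after L1 α=3/7: [744/7, 48, 3/7]
after L2 α=1/4: [2589/28, 283/4, 1003/28]
→ [92, 71, 36]

at x=0,y=2 over L1,L2:
L1 α=6/7: [492/7, 84, 1404/7]
L2 α=3/7: [2262/49, 468/7, 6897/49]
= [46, 67, 141]


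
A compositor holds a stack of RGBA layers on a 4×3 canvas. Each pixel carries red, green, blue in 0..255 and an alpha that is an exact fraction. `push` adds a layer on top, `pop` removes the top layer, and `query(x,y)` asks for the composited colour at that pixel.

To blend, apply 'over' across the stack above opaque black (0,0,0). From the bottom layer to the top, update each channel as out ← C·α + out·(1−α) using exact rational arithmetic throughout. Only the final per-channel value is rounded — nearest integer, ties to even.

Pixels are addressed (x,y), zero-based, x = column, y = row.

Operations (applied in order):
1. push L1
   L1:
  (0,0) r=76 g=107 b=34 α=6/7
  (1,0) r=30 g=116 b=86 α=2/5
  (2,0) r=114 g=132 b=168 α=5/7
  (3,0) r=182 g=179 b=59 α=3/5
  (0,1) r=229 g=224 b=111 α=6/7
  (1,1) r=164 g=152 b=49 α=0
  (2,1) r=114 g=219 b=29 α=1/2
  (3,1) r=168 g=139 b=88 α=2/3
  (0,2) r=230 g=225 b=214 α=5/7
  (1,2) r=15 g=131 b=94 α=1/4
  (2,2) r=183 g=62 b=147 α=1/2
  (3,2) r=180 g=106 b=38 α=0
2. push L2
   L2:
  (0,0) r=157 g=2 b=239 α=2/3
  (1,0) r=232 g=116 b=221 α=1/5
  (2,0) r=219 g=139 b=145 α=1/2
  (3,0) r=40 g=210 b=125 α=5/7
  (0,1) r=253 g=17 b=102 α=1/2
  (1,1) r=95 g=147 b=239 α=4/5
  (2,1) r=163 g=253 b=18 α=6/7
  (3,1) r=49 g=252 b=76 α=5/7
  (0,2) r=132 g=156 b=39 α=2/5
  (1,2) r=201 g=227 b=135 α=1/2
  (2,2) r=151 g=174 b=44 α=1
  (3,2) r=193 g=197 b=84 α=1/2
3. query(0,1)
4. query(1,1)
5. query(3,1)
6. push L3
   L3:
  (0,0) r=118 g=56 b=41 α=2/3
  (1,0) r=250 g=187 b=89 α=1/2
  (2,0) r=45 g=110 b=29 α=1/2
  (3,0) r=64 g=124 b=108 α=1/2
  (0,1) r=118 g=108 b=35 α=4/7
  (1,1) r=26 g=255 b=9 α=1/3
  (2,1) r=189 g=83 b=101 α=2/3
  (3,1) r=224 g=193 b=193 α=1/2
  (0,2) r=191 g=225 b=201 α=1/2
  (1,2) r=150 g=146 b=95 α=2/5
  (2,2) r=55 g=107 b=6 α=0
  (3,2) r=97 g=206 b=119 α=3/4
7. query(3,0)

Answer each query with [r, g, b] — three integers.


query (0,1) [L1,L2] — begin 0,0,0
+L1 (α=6/7) → [1374/7, 192, 666/7]
+L2 (α=1/2) → [3145/14, 209/2, 690/7]
rounded: [225, 104, 99]

query (1,1) [L1,L2] — begin 0,0,0
L1 α=0: [0, 0, 0]
L2 α=4/5: [76, 588/5, 956/5]
= [76, 118, 191]

at x=3,y=1 over L1,L2:
L1 α=2/3: [112, 278/3, 176/3]
L2 α=5/7: [67, 4336/21, 1492/21]
= [67, 206, 71]

query (3,0) [L1,L2,L3] — begin 0,0,0
+L1 (α=3/5) → [546/5, 537/5, 177/5]
+L2 (α=5/7) → [2092/35, 6324/35, 497/5]
+L3 (α=1/2) → [2166/35, 5332/35, 1037/10]
= [62, 152, 104]


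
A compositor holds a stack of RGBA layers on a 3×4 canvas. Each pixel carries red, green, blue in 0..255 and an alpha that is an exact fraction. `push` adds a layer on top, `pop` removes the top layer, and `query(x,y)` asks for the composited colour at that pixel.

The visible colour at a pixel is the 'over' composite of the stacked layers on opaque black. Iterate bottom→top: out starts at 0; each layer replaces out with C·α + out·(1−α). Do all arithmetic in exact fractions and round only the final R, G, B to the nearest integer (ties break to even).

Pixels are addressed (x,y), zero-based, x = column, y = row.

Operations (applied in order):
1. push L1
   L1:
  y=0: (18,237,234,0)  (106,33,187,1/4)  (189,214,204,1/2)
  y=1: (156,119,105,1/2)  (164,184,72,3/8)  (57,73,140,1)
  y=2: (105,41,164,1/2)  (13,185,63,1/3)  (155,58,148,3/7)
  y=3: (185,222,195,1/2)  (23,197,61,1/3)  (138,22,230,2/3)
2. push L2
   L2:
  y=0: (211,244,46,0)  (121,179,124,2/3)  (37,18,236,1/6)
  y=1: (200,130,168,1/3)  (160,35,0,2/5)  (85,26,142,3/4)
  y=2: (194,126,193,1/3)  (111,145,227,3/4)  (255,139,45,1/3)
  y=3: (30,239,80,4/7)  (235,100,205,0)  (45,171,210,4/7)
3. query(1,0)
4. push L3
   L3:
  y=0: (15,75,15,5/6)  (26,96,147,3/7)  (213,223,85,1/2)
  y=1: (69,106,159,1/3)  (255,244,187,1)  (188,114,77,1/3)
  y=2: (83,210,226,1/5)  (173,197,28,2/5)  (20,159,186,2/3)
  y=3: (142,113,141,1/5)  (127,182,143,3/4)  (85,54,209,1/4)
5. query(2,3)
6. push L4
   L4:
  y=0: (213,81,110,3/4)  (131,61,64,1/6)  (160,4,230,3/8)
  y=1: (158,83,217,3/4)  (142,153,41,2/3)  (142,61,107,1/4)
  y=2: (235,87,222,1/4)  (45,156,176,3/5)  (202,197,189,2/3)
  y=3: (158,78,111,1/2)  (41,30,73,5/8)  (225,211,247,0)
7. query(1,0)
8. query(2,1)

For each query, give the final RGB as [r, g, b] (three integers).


query (1,0) [L1,L2] — begin 0,0,0
+L1 (α=1/4) → [53/2, 33/4, 187/4]
+L2 (α=2/3) → [179/2, 1465/12, 393/4]
= [90, 122, 98]

query (2,3) [L1,L2,L3] — begin 0,0,0
L1 α=2/3: [92, 44/3, 460/3]
L2 α=4/7: [456/7, 104, 1300/7]
L3 α=1/4: [1963/28, 183/2, 5363/28]
→ [70, 92, 192]

query (1,0) [L1,L2,L3,L4] — begin 0,0,0
L1 α=1/4: [53/2, 33/4, 187/4]
L2 α=2/3: [179/2, 1465/12, 393/4]
L3 α=3/7: [436/7, 2329/21, 834/7]
L4 α=1/6: [3097/42, 6463/63, 2309/21]
= [74, 103, 110]

at x=2,y=1 over L1,L2,L3,L4:
+L1 (α=1) → [57, 73, 140]
+L2 (α=3/4) → [78, 151/4, 283/2]
+L3 (α=1/3) → [344/3, 379/6, 120]
+L4 (α=1/4) → [243/2, 501/8, 467/4]
rounded: [122, 63, 117]


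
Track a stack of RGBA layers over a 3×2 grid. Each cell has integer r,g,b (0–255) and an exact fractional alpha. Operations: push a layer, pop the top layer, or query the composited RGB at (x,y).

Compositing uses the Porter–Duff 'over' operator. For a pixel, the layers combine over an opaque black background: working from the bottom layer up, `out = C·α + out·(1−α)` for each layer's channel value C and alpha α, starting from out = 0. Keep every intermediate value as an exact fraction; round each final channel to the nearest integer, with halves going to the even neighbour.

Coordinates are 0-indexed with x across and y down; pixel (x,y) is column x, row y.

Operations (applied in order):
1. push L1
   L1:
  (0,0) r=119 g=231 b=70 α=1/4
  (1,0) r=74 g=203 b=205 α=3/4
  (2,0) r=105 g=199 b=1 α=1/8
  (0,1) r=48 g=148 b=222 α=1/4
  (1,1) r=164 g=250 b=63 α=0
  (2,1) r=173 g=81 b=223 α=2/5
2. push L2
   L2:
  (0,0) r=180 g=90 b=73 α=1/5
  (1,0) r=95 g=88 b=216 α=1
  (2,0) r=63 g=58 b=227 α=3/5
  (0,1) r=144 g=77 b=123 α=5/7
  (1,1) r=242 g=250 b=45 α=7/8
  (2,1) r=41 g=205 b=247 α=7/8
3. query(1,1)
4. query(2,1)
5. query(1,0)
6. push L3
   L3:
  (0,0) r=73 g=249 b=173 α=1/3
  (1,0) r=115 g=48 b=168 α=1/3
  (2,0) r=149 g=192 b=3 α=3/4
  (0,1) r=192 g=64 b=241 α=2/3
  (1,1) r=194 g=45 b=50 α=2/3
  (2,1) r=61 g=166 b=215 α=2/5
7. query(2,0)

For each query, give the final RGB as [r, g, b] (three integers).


at x=1,y=1 over L1,L2:
+L1 (α=0) → [0, 0, 0]
+L2 (α=7/8) → [847/4, 875/4, 315/8]
= [212, 219, 39]

(2,1) stack=L1,L2; from [0,0,0]:
+L1 (α=2/5) → [346/5, 162/5, 446/5]
+L2 (α=7/8) → [1781/40, 7337/40, 9091/40]
→ [45, 183, 227]

query (1,0) [L1,L2] — begin 0,0,0
after L1 α=3/4: [111/2, 609/4, 615/4]
after L2 α=1: [95, 88, 216]
= [95, 88, 216]

query (2,0) [L1,L2,L3] — begin 0,0,0
+L1 (α=1/8) → [105/8, 199/8, 1/8]
+L2 (α=3/5) → [861/20, 179/4, 545/4]
+L3 (α=3/4) → [9801/80, 2483/16, 581/16]
= [123, 155, 36]


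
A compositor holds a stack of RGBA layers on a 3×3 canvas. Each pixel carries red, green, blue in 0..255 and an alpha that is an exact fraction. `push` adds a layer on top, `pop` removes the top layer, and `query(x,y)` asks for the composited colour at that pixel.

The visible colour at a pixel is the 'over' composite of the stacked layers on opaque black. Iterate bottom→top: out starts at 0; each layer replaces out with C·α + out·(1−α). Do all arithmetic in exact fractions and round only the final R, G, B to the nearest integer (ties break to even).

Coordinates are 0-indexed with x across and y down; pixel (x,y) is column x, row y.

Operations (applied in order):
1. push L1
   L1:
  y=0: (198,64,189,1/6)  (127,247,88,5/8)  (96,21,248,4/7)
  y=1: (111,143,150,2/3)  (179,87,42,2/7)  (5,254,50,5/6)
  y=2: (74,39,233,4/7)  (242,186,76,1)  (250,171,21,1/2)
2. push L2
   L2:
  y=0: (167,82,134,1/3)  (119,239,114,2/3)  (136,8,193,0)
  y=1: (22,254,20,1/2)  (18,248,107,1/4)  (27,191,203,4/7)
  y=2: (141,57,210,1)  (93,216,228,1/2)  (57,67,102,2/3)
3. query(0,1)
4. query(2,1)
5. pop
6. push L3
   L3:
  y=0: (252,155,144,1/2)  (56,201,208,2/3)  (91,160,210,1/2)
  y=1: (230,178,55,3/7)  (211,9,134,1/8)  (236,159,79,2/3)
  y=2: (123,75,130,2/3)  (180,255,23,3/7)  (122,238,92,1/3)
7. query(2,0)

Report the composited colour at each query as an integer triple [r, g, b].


at x=0,y=1 over L1,L2:
+L1 (α=2/3) → [74, 286/3, 100]
+L2 (α=1/2) → [48, 524/3, 60]
rounded: [48, 175, 60]

query (2,1) [L1,L2] — begin 0,0,0
L1 α=5/6: [25/6, 635/3, 125/3]
L2 α=4/7: [241/14, 1399/7, 937/7]
rounded: [17, 200, 134]

(2,0) stack=L1,L3; from [0,0,0]:
+L1 (α=4/7) → [384/7, 12, 992/7]
+L3 (α=1/2) → [1021/14, 86, 1231/7]
= [73, 86, 176]


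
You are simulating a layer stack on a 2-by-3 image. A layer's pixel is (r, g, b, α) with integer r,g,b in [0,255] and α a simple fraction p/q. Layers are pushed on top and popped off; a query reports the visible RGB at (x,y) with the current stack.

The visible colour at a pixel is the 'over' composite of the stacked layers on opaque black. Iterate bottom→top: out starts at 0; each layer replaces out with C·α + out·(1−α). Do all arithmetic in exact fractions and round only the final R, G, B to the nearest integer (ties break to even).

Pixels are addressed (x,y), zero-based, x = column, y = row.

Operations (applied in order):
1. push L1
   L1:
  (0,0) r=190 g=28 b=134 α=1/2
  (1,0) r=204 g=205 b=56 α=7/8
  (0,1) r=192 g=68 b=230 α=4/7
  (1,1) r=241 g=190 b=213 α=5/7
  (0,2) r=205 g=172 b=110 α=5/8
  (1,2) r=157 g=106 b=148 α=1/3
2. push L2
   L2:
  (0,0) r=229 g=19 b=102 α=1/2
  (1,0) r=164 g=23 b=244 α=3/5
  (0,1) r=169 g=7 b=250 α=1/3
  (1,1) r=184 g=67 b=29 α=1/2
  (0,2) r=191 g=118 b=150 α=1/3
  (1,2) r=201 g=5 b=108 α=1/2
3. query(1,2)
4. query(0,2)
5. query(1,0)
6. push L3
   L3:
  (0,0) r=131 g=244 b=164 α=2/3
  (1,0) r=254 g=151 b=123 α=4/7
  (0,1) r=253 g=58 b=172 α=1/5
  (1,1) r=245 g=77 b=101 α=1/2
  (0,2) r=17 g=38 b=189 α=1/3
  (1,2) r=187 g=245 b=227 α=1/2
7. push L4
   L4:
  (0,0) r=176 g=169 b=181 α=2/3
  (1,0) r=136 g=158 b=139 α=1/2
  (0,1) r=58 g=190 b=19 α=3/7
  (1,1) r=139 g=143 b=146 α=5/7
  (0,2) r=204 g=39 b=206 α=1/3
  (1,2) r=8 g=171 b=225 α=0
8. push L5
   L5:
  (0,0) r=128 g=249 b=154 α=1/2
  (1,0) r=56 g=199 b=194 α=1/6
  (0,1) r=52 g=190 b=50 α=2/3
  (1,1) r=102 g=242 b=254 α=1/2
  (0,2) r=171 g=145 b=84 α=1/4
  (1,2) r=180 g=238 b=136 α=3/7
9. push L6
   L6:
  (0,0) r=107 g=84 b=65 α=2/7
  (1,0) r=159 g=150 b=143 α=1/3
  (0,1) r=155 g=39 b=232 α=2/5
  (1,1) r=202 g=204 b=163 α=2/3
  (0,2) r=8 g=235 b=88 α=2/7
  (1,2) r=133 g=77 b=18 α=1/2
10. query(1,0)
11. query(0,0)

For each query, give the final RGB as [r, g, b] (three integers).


query (1,2) [L1,L2] — begin 0,0,0
+L1 (α=1/3) → [157/3, 106/3, 148/3]
+L2 (α=1/2) → [380/3, 121/6, 236/3]
rounded: [127, 20, 79]

query (0,2) [L1,L2] — begin 0,0,0
after L1 α=5/8: [1025/8, 215/2, 275/4]
after L2 α=1/3: [1789/12, 111, 575/6]
= [149, 111, 96]

at x=1,y=0 over L1,L2:
L1 α=7/8: [357/2, 1435/8, 49]
L2 α=3/5: [849/5, 1711/20, 166]
→ [170, 86, 166]

at x=1,y=0 over L1,L2,L3,L4,L5,L6:
after L1 α=7/8: [357/2, 1435/8, 49]
after L2 α=3/5: [849/5, 1711/20, 166]
after L3 α=4/7: [7627/35, 2459/20, 990/7]
after L4 α=1/2: [12387/70, 5619/40, 1963/14]
after L5 α=1/6: [13171/84, 7211/48, 4177/28]
after L6 α=1/3: [19849/126, 10811/72, 6179/42]
rounded: [158, 150, 147]

query (0,0) [L1,L2,L3,L4,L5,L6] — begin 0,0,0
+L1 (α=1/2) → [95, 14, 67]
+L2 (α=1/2) → [162, 33/2, 169/2]
+L3 (α=2/3) → [424/3, 1009/6, 275/2]
+L4 (α=2/3) → [1480/9, 3037/18, 333/2]
+L5 (α=1/2) → [1316/9, 7519/36, 641/4]
+L6 (α=2/7) → [8506/63, 43643/252, 3725/28]
rounded: [135, 173, 133]


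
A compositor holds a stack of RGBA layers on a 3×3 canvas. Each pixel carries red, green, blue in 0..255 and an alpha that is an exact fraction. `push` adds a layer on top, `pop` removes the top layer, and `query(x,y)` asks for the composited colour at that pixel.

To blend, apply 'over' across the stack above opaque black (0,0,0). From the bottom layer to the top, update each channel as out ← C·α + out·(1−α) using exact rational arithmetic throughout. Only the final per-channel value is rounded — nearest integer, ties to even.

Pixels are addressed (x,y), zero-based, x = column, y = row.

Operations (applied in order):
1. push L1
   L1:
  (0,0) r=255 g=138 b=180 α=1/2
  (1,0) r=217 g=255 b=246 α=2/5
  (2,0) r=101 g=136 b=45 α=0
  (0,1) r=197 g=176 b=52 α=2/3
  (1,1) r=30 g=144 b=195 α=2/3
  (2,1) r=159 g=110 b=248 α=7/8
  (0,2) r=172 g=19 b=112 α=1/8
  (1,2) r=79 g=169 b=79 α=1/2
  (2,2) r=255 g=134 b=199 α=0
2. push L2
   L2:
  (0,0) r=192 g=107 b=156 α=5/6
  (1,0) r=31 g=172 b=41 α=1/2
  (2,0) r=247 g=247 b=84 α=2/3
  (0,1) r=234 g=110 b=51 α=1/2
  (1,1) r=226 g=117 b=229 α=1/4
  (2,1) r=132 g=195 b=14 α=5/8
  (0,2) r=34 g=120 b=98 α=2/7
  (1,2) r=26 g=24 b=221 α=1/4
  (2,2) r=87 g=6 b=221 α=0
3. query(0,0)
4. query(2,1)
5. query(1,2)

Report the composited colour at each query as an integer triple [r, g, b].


query (0,0) [L1,L2] — begin 0,0,0
after L1 α=1/2: [255/2, 69, 90]
after L2 α=5/6: [725/4, 302/3, 145]
→ [181, 101, 145]

at x=2,y=1 over L1,L2:
L1 α=7/8: [1113/8, 385/4, 217]
L2 α=5/8: [8619/64, 5055/32, 721/8]
= [135, 158, 90]

query (1,2) [L1,L2] — begin 0,0,0
L1 α=1/2: [79/2, 169/2, 79/2]
L2 α=1/4: [289/8, 555/8, 679/8]
rounded: [36, 69, 85]


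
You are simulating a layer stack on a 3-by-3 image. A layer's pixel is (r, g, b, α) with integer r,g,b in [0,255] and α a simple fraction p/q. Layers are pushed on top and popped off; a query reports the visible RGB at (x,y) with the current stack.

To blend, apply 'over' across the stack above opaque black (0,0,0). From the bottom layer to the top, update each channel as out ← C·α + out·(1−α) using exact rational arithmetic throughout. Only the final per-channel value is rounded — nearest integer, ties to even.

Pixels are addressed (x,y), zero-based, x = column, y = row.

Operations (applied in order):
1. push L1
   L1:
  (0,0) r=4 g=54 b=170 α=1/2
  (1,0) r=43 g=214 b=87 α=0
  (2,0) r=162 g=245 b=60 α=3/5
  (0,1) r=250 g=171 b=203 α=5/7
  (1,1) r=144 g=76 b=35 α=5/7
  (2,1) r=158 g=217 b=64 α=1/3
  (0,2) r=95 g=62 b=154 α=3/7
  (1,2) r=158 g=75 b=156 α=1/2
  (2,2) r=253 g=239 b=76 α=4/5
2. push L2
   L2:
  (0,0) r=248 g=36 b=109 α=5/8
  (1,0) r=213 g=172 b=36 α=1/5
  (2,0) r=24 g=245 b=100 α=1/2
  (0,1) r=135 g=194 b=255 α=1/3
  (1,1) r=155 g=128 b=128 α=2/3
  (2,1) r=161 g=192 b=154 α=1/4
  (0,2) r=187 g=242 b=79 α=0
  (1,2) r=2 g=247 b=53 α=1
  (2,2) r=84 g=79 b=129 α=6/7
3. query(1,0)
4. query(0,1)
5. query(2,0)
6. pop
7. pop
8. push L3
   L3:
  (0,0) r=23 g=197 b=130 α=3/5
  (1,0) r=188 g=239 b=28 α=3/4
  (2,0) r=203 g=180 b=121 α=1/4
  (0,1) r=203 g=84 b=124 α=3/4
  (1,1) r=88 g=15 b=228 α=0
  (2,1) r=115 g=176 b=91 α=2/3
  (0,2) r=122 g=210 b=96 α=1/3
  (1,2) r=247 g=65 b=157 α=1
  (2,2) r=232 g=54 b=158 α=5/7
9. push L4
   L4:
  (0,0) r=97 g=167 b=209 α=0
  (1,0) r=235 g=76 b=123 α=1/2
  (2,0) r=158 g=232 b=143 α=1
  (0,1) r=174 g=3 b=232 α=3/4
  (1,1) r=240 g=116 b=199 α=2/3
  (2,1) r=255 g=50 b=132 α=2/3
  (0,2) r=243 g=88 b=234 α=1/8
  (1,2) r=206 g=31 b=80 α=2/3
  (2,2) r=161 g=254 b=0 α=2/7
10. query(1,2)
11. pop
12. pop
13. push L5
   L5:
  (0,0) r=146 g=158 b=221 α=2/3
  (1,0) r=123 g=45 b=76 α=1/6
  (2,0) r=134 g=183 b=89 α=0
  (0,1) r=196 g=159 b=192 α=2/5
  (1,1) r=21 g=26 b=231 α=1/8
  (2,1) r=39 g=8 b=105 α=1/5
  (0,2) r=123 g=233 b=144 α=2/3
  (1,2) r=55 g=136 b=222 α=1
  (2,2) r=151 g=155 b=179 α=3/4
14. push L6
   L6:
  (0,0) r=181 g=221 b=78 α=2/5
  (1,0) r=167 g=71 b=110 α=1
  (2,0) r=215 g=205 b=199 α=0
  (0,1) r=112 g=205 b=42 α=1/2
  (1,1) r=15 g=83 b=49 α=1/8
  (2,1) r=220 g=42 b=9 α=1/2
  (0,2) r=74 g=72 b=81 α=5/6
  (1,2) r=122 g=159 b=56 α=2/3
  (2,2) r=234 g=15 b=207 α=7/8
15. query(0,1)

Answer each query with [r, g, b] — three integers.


at x=1,y=0 over L1,L2:
+L1 (α=0) → [0, 0, 0]
+L2 (α=1/5) → [213/5, 172/5, 36/5]
= [43, 34, 7]

query (0,1) [L1,L2] — begin 0,0,0
+L1 (α=5/7) → [1250/7, 855/7, 145]
+L2 (α=1/3) → [3445/21, 3068/21, 545/3]
rounded: [164, 146, 182]

query (2,0) [L1,L2] — begin 0,0,0
L1 α=3/5: [486/5, 147, 36]
L2 α=1/2: [303/5, 196, 68]
= [61, 196, 68]

query (1,2) [L3,L4] — begin 0,0,0
after L3 α=1: [247, 65, 157]
after L4 α=2/3: [659/3, 127/3, 317/3]
→ [220, 42, 106]

at x=0,y=1 over L5,L6:
L5 α=2/5: [392/5, 318/5, 384/5]
L6 α=1/2: [476/5, 1343/10, 297/5]
= [95, 134, 59]


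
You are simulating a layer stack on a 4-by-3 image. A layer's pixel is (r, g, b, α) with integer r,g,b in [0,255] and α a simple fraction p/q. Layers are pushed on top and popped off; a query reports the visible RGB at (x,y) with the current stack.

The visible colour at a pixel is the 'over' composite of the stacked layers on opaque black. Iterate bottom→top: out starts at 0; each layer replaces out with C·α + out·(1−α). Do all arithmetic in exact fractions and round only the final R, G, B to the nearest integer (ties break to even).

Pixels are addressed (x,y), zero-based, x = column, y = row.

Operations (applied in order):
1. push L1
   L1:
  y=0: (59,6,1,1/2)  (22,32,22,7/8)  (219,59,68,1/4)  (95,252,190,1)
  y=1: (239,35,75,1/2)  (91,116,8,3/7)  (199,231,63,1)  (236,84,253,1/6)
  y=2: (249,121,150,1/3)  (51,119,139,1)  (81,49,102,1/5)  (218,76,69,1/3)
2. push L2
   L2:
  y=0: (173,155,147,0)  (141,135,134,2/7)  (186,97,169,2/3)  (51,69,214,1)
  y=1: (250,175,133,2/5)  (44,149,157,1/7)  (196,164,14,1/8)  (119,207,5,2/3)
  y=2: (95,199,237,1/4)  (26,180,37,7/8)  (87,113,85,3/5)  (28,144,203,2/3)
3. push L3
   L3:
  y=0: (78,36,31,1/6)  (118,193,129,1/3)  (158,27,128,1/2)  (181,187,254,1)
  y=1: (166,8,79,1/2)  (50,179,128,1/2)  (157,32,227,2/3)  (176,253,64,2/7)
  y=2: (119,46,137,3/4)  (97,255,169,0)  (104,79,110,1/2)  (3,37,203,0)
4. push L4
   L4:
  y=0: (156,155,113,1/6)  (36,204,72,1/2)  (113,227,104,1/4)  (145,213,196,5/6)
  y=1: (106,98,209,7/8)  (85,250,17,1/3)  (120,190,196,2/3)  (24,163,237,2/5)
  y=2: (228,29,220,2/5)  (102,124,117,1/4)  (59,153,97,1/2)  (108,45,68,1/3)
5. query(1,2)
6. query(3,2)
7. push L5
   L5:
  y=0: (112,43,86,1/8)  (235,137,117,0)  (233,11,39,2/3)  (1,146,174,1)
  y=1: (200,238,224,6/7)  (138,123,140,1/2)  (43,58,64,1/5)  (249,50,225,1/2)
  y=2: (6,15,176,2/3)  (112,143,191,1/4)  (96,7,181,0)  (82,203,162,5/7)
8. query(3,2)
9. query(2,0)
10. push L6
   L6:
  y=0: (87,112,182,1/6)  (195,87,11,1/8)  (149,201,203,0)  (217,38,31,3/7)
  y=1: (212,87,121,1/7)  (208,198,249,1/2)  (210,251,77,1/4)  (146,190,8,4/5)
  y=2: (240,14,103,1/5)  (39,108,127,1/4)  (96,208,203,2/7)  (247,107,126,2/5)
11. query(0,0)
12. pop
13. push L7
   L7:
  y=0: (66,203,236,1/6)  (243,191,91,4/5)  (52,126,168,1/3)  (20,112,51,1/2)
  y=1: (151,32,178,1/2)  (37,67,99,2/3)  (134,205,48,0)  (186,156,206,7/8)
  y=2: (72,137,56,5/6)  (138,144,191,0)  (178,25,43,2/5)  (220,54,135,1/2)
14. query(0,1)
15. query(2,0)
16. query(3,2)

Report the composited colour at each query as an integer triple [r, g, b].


query (1,2) [L1,L2,L3,L4] — begin 0,0,0
after L1 α=1: [51, 119, 139]
after L2 α=7/8: [233/8, 1379/8, 199/4]
after L3 α=0: [233/8, 1379/8, 199/4]
after L4 α=1/4: [1515/32, 5129/32, 1065/16]
→ [47, 160, 67]

(3,2) stack=L1,L2,L3,L4; from [0,0,0]:
+L1 (α=1/3) → [218/3, 76/3, 23]
+L2 (α=2/3) → [386/9, 940/9, 143]
+L3 (α=0) → [386/9, 940/9, 143]
+L4 (α=1/3) → [1744/27, 2285/27, 118]
= [65, 85, 118]

(3,2) stack=L1,L2,L3,L4,L5; from [0,0,0]:
+L1 (α=1/3) → [218/3, 76/3, 23]
+L2 (α=2/3) → [386/9, 940/9, 143]
+L3 (α=0) → [386/9, 940/9, 143]
+L4 (α=1/3) → [1744/27, 2285/27, 118]
+L5 (α=5/7) → [14558/189, 31975/189, 1046/7]
rounded: [77, 169, 149]

query (2,0) [L1,L2,L3,L4,L5] — begin 0,0,0
+L1 (α=1/4) → [219/4, 59/4, 17]
+L2 (α=2/3) → [569/4, 835/12, 355/3]
+L3 (α=1/2) → [1201/8, 1159/24, 739/6]
+L4 (α=1/4) → [4507/32, 2975/32, 947/8]
+L5 (α=2/3) → [6473/32, 3679/96, 1571/24]
→ [202, 38, 65]

query (0,0) [L1,L2,L3,L4,L5,L6] — begin 0,0,0
after L1 α=1/2: [59/2, 3, 1/2]
after L2 α=0: [59/2, 3, 1/2]
after L3 α=1/6: [451/12, 17/2, 67/12]
after L4 α=1/6: [4127/72, 395/12, 1691/72]
after L5 α=1/8: [36953/576, 3281/96, 18029/576]
after L6 α=1/6: [234877/3456, 27157/576, 194977/3456]
rounded: [68, 47, 56]

query (0,1) [L1,L2,L3,L4,L5,L7] — begin 0,0,0
L1 α=1/2: [239/2, 35/2, 75/2]
L2 α=2/5: [1717/10, 161/2, 757/10]
L3 α=1/2: [3377/20, 177/4, 1547/20]
L4 α=7/8: [18217/160, 2921/32, 30807/160]
L5 α=6/7: [30031/160, 48617/224, 35121/160]
L7 α=1/2: [54191/320, 55785/448, 63601/320]
= [169, 125, 199]

query (2,0) [L1,L2,L3,L4,L5,L7] — begin 0,0,0
after L1 α=1/4: [219/4, 59/4, 17]
after L2 α=2/3: [569/4, 835/12, 355/3]
after L3 α=1/2: [1201/8, 1159/24, 739/6]
after L4 α=1/4: [4507/32, 2975/32, 947/8]
after L5 α=2/3: [6473/32, 3679/96, 1571/24]
after L7 α=1/3: [2435/16, 9727/144, 3587/36]
rounded: [152, 68, 100]

at x=3,y=2 over L1,L2,L3,L4,L5,L7:
L1 α=1/3: [218/3, 76/3, 23]
L2 α=2/3: [386/9, 940/9, 143]
L3 α=0: [386/9, 940/9, 143]
L4 α=1/3: [1744/27, 2285/27, 118]
L5 α=5/7: [14558/189, 31975/189, 1046/7]
L7 α=1/2: [28069/189, 42181/378, 1991/14]
= [149, 112, 142]
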